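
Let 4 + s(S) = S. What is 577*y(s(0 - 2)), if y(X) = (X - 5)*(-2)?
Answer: 12694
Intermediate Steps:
s(S) = -4 + S
y(X) = 10 - 2*X (y(X) = (-5 + X)*(-2) = 10 - 2*X)
577*y(s(0 - 2)) = 577*(10 - 2*(-4 + (0 - 2))) = 577*(10 - 2*(-4 - 2)) = 577*(10 - 2*(-6)) = 577*(10 + 12) = 577*22 = 12694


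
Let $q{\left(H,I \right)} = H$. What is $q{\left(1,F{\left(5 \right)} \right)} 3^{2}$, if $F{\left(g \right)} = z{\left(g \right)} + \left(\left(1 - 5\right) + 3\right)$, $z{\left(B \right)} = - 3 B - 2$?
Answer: $9$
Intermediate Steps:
$z{\left(B \right)} = -2 - 3 B$
$F{\left(g \right)} = -3 - 3 g$ ($F{\left(g \right)} = \left(-2 - 3 g\right) + \left(\left(1 - 5\right) + 3\right) = \left(-2 - 3 g\right) + \left(-4 + 3\right) = \left(-2 - 3 g\right) - 1 = -3 - 3 g$)
$q{\left(1,F{\left(5 \right)} \right)} 3^{2} = 1 \cdot 3^{2} = 1 \cdot 9 = 9$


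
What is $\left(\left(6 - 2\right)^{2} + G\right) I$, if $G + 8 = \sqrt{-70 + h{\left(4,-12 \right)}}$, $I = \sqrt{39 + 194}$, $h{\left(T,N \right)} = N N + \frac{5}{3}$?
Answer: $\frac{\sqrt{233} \left(24 + \sqrt{681}\right)}{3} \approx 254.89$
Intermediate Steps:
$h{\left(T,N \right)} = \frac{5}{3} + N^{2}$ ($h{\left(T,N \right)} = N^{2} + 5 \cdot \frac{1}{3} = N^{2} + \frac{5}{3} = \frac{5}{3} + N^{2}$)
$I = \sqrt{233} \approx 15.264$
$G = -8 + \frac{\sqrt{681}}{3}$ ($G = -8 + \sqrt{-70 + \left(\frac{5}{3} + \left(-12\right)^{2}\right)} = -8 + \sqrt{-70 + \left(\frac{5}{3} + 144\right)} = -8 + \sqrt{-70 + \frac{437}{3}} = -8 + \sqrt{\frac{227}{3}} = -8 + \frac{\sqrt{681}}{3} \approx 0.69866$)
$\left(\left(6 - 2\right)^{2} + G\right) I = \left(\left(6 - 2\right)^{2} - \left(8 - \frac{\sqrt{681}}{3}\right)\right) \sqrt{233} = \left(4^{2} - \left(8 - \frac{\sqrt{681}}{3}\right)\right) \sqrt{233} = \left(16 - \left(8 - \frac{\sqrt{681}}{3}\right)\right) \sqrt{233} = \left(8 + \frac{\sqrt{681}}{3}\right) \sqrt{233} = \sqrt{233} \left(8 + \frac{\sqrt{681}}{3}\right)$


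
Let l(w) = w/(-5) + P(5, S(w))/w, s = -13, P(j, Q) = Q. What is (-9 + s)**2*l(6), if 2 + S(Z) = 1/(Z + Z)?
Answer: -66187/90 ≈ -735.41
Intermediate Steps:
S(Z) = -2 + 1/(2*Z) (S(Z) = -2 + 1/(Z + Z) = -2 + 1/(2*Z))
l(w) = -w/5 + (-2 + 1/(2*w))/w (l(w) = w/(-5) + (-2 + 1/(2*w))/w = w*(-1/5) + (-2 + 1/(2*w))/w = -w/5 + (-2 + 1/(2*w))/w)
(-9 + s)**2*l(6) = (-9 - 13)**2*((1/2)/6**2 - 2/6 - 1/5*6) = (-22)**2*((1/2)*(1/36) - 2*1/6 - 6/5) = 484*(1/72 - 1/3 - 6/5) = 484*(-547/360) = -66187/90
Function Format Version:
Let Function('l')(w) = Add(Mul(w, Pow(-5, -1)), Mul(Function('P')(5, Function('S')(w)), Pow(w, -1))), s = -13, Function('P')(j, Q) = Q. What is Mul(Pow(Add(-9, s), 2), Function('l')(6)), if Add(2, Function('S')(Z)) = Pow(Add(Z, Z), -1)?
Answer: Rational(-66187, 90) ≈ -735.41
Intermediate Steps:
Function('S')(Z) = Add(-2, Mul(Rational(1, 2), Pow(Z, -1))) (Function('S')(Z) = Add(-2, Pow(Add(Z, Z), -1)) = Add(-2, Pow(Mul(2, Z), -1)) = Add(-2, Mul(Rational(1, 2), Pow(Z, -1))))
Function('l')(w) = Add(Mul(Rational(-1, 5), w), Mul(Pow(w, -1), Add(-2, Mul(Rational(1, 2), Pow(w, -1))))) (Function('l')(w) = Add(Mul(w, Pow(-5, -1)), Mul(Add(-2, Mul(Rational(1, 2), Pow(w, -1))), Pow(w, -1))) = Add(Mul(w, Rational(-1, 5)), Mul(Pow(w, -1), Add(-2, Mul(Rational(1, 2), Pow(w, -1))))) = Add(Mul(Rational(-1, 5), w), Mul(Pow(w, -1), Add(-2, Mul(Rational(1, 2), Pow(w, -1))))))
Mul(Pow(Add(-9, s), 2), Function('l')(6)) = Mul(Pow(Add(-9, -13), 2), Add(Mul(Rational(1, 2), Pow(6, -2)), Mul(-2, Pow(6, -1)), Mul(Rational(-1, 5), 6))) = Mul(Pow(-22, 2), Add(Mul(Rational(1, 2), Rational(1, 36)), Mul(-2, Rational(1, 6)), Rational(-6, 5))) = Mul(484, Add(Rational(1, 72), Rational(-1, 3), Rational(-6, 5))) = Mul(484, Rational(-547, 360)) = Rational(-66187, 90)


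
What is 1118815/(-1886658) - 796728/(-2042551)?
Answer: -782083442041/3853595184558 ≈ -0.20295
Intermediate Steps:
1118815/(-1886658) - 796728/(-2042551) = 1118815*(-1/1886658) - 796728*(-1/2042551) = -1118815/1886658 + 796728/2042551 = -782083442041/3853595184558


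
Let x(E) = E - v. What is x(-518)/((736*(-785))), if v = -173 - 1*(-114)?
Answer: 459/577760 ≈ 0.00079445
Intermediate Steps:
v = -59 (v = -173 + 114 = -59)
x(E) = 59 + E (x(E) = E - 1*(-59) = E + 59 = 59 + E)
x(-518)/((736*(-785))) = (59 - 518)/((736*(-785))) = -459/(-577760) = -459*(-1/577760) = 459/577760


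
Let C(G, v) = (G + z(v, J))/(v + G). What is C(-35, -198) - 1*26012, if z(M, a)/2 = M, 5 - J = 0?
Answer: -6060365/233 ≈ -26010.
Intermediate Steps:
J = 5 (J = 5 - 1*0 = 5 + 0 = 5)
z(M, a) = 2*M
C(G, v) = (G + 2*v)/(G + v) (C(G, v) = (G + 2*v)/(v + G) = (G + 2*v)/(G + v))
C(-35, -198) - 1*26012 = (-35 + 2*(-198))/(-35 - 198) - 1*26012 = (-35 - 396)/(-233) - 26012 = -1/233*(-431) - 26012 = 431/233 - 26012 = -6060365/233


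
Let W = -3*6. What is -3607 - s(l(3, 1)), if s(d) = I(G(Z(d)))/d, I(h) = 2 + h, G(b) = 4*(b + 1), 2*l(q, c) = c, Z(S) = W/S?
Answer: -3331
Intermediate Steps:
W = -18
Z(S) = -18/S
l(q, c) = c/2
G(b) = 4 + 4*b (G(b) = 4*(1 + b) = 4 + 4*b)
s(d) = (6 - 72/d)/d (s(d) = (2 + (4 + 4*(-18/d)))/d = (2 + (4 - 72/d))/d = (6 - 72/d)/d)
-3607 - s(l(3, 1)) = -3607 - 6*(-12 + (½)*1)/((½)*1)² = -3607 - 6*(-12 + ½)/2⁻² = -3607 - 6*4*(-23)/2 = -3607 - 1*(-276) = -3607 + 276 = -3331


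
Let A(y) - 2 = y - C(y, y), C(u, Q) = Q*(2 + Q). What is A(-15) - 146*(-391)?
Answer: 56878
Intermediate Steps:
A(y) = 2 + y - y*(2 + y) (A(y) = 2 + (y - y*(2 + y)) = 2 + y - y*(2 + y))
A(-15) - 146*(-391) = (2 - 1*(-15) - 1*(-15)²) - 146*(-391) = (2 + 15 - 1*225) + 57086 = (2 + 15 - 225) + 57086 = -208 + 57086 = 56878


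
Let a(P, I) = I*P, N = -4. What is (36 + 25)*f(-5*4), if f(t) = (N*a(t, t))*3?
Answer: -292800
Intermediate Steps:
f(t) = -12*t² (f(t) = -4*t*t*3 = -4*t²*3 = -12*t²)
(36 + 25)*f(-5*4) = (36 + 25)*(-12*(-5*4)²) = 61*(-12*(-20)²) = 61*(-12*400) = 61*(-4800) = -292800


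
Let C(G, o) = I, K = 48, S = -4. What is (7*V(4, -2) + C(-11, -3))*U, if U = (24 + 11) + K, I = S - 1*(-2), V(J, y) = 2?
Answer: 996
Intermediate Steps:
I = -2 (I = -4 - 1*(-2) = -4 + 2 = -2)
C(G, o) = -2
U = 83 (U = (24 + 11) + 48 = 35 + 48 = 83)
(7*V(4, -2) + C(-11, -3))*U = (7*2 - 2)*83 = (14 - 2)*83 = 12*83 = 996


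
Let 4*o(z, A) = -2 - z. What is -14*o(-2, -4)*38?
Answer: 0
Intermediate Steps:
o(z, A) = -1/2 - z/4 (o(z, A) = (-2 - z)/4 = -1/2 - z/4)
-14*o(-2, -4)*38 = -14*(-1/2 - 1/4*(-2))*38 = -14*(-1/2 + 1/2)*38 = -14*0*38 = 0*38 = 0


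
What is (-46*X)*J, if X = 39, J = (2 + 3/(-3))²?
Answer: -1794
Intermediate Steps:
J = 1 (J = (2 + 3*(-⅓))² = (2 - 1)² = 1² = 1)
(-46*X)*J = -46*39*1 = -1794*1 = -1794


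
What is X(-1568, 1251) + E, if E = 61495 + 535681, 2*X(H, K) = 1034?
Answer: 597693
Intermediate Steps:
X(H, K) = 517 (X(H, K) = (½)*1034 = 517)
E = 597176
X(-1568, 1251) + E = 517 + 597176 = 597693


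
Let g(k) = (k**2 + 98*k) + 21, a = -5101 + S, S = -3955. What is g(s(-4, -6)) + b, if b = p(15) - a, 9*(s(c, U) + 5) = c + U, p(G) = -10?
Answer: 688942/81 ≈ 8505.5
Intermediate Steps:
s(c, U) = -5 + U/9 + c/9 (s(c, U) = -5 + (c + U)/9 = -5 + (U + c)/9 = -5 + (U/9 + c/9) = -5 + U/9 + c/9)
a = -9056 (a = -5101 - 3955 = -9056)
b = 9046 (b = -10 - 1*(-9056) = -10 + 9056 = 9046)
g(k) = 21 + k**2 + 98*k
g(s(-4, -6)) + b = (21 + (-5 + (1/9)*(-6) + (1/9)*(-4))**2 + 98*(-5 + (1/9)*(-6) + (1/9)*(-4))) + 9046 = (21 + (-5 - 2/3 - 4/9)**2 + 98*(-5 - 2/3 - 4/9)) + 9046 = (21 + (-55/9)**2 + 98*(-55/9)) + 9046 = (21 + 3025/81 - 5390/9) + 9046 = -43784/81 + 9046 = 688942/81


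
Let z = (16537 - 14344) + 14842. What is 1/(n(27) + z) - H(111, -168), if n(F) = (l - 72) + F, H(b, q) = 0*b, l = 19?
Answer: 1/17009 ≈ 5.8792e-5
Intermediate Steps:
H(b, q) = 0
z = 17035 (z = 2193 + 14842 = 17035)
n(F) = -53 + F (n(F) = (19 - 72) + F = -53 + F)
1/(n(27) + z) - H(111, -168) = 1/((-53 + 27) + 17035) - 1*0 = 1/(-26 + 17035) + 0 = 1/17009 + 0 = 1/17009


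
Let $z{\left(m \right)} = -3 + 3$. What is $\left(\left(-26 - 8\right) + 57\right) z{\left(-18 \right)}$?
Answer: $0$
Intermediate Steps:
$z{\left(m \right)} = 0$
$\left(\left(-26 - 8\right) + 57\right) z{\left(-18 \right)} = \left(\left(-26 - 8\right) + 57\right) 0 = \left(-34 + 57\right) 0 = 23 \cdot 0 = 0$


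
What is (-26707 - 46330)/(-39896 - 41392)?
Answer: 73037/81288 ≈ 0.89850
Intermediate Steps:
(-26707 - 46330)/(-39896 - 41392) = -73037/(-81288) = -73037*(-1/81288) = 73037/81288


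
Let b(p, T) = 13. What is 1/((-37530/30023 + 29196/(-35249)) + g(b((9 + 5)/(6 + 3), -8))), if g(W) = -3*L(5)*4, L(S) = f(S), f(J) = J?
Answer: -1058280727/65696290098 ≈ -0.016109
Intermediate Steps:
L(S) = S
g(W) = -60 (g(W) = -3*5*4 = -15*4 = -60)
1/((-37530/30023 + 29196/(-35249)) + g(b((9 + 5)/(6 + 3), -8))) = 1/((-37530/30023 + 29196/(-35249)) - 60) = 1/((-37530*1/30023 + 29196*(-1/35249)) - 60) = 1/((-37530/30023 - 29196/35249) - 60) = 1/(-2199446478/1058280727 - 60) = 1/(-65696290098/1058280727) = -1058280727/65696290098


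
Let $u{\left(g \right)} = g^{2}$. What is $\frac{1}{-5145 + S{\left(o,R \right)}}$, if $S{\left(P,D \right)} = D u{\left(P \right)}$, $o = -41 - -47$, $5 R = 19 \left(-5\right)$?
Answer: $- \frac{1}{5829} \approx -0.00017156$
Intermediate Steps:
$R = -19$ ($R = \frac{19 \left(-5\right)}{5} = \frac{1}{5} \left(-95\right) = -19$)
$o = 6$ ($o = -41 + 47 = 6$)
$S{\left(P,D \right)} = D P^{2}$
$\frac{1}{-5145 + S{\left(o,R \right)}} = \frac{1}{-5145 - 19 \cdot 6^{2}} = \frac{1}{-5145 - 684} = \frac{1}{-5829} = - \frac{1}{5829}$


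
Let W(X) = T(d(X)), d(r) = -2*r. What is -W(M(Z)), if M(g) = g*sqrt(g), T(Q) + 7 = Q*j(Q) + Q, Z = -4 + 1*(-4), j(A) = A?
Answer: 2055 - 32*I*sqrt(2) ≈ 2055.0 - 45.255*I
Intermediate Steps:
Z = -8 (Z = -4 - 4 = -8)
T(Q) = -7 + Q + Q**2 (T(Q) = -7 + (Q*Q + Q) = -7 + (Q**2 + Q) = -7 + (Q + Q**2) = -7 + Q + Q**2)
M(g) = g**(3/2)
W(X) = -7 - 2*X + 4*X**2 (W(X) = -7 - 2*X + (-2*X)**2 = -7 - 2*X + 4*X**2)
-W(M(Z)) = -(-7 - (-32)*I*sqrt(2) + 4*((-8)**(3/2))**2) = -(-7 - (-32)*I*sqrt(2) + 4*(-16*I*sqrt(2))**2) = -(-7 + 32*I*sqrt(2) + 4*(-512)) = -(-7 + 32*I*sqrt(2) - 2048) = -(-2055 + 32*I*sqrt(2)) = 2055 - 32*I*sqrt(2)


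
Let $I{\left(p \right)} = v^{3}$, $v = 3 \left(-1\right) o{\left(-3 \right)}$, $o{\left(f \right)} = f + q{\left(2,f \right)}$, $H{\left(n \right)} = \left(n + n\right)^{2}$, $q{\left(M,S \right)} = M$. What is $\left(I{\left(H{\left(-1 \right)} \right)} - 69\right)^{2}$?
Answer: $1764$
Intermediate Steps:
$H{\left(n \right)} = 4 n^{2}$ ($H{\left(n \right)} = \left(2 n\right)^{2} = 4 n^{2}$)
$o{\left(f \right)} = 2 + f$ ($o{\left(f \right)} = f + 2 = 2 + f$)
$v = 3$ ($v = 3 \left(-1\right) \left(2 - 3\right) = \left(-3\right) \left(-1\right) = 3$)
$I{\left(p \right)} = 27$ ($I{\left(p \right)} = 3^{3} = 27$)
$\left(I{\left(H{\left(-1 \right)} \right)} - 69\right)^{2} = \left(27 - 69\right)^{2} = \left(-42\right)^{2} = 1764$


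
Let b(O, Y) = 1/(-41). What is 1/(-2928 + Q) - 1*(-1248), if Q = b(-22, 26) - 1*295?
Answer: 164915671/132144 ≈ 1248.0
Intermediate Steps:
b(O, Y) = -1/41
Q = -12096/41 (Q = -1/41 - 1*295 = -1/41 - 295 = -12096/41 ≈ -295.02)
1/(-2928 + Q) - 1*(-1248) = 1/(-2928 - 12096/41) - 1*(-1248) = 1/(-132144/41) + 1248 = -41/132144 + 1248 = 164915671/132144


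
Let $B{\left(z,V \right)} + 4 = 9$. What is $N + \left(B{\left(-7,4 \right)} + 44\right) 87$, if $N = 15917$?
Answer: $20180$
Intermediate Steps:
$B{\left(z,V \right)} = 5$ ($B{\left(z,V \right)} = -4 + 9 = 5$)
$N + \left(B{\left(-7,4 \right)} + 44\right) 87 = 15917 + \left(5 + 44\right) 87 = 15917 + 49 \cdot 87 = 15917 + 4263 = 20180$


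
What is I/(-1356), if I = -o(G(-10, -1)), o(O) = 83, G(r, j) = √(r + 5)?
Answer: 83/1356 ≈ 0.061209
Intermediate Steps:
G(r, j) = √(5 + r)
I = -83 (I = -1*83 = -83)
I/(-1356) = -83/(-1356) = -83*(-1/1356) = 83/1356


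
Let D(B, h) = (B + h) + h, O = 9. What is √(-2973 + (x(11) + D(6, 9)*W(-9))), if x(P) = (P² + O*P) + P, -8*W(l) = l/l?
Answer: 3*I*√305 ≈ 52.393*I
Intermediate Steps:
W(l) = -⅛ (W(l) = -l/(8*l) = -⅛*1 = -⅛)
D(B, h) = B + 2*h
x(P) = P² + 10*P (x(P) = (P² + 9*P) + P = P² + 10*P)
√(-2973 + (x(11) + D(6, 9)*W(-9))) = √(-2973 + (11*(10 + 11) + (6 + 2*9)*(-⅛))) = √(-2973 + (11*21 + (6 + 18)*(-⅛))) = √(-2973 + (231 + 24*(-⅛))) = √(-2973 + (231 - 3)) = √(-2973 + 228) = √(-2745) = 3*I*√305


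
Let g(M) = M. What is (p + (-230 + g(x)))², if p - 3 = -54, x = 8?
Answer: 74529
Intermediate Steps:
p = -51 (p = 3 - 54 = -51)
(p + (-230 + g(x)))² = (-51 + (-230 + 8))² = (-51 - 222)² = (-273)² = 74529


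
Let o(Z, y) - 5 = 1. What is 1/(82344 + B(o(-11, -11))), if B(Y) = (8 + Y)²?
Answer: 1/82540 ≈ 1.2115e-5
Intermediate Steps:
o(Z, y) = 6 (o(Z, y) = 5 + 1 = 6)
1/(82344 + B(o(-11, -11))) = 1/(82344 + (8 + 6)²) = 1/(82344 + 14²) = 1/(82344 + 196) = 1/82540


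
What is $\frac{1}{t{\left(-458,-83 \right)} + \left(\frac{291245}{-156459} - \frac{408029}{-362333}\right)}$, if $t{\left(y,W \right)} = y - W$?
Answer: $- \frac{56690258847}{21300534932899} \approx -0.0026614$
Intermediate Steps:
$\frac{1}{t{\left(-458,-83 \right)} + \left(\frac{291245}{-156459} - \frac{408029}{-362333}\right)} = \frac{1}{\left(-458 - -83\right) + \left(\frac{291245}{-156459} - \frac{408029}{-362333}\right)} = \frac{1}{\left(-458 + 83\right) + \left(291245 \left(- \frac{1}{156459}\right) - - \frac{408029}{362333}\right)} = \frac{1}{-375 + \left(- \frac{291245}{156459} + \frac{408029}{362333}\right)} = \frac{1}{-375 - \frac{41687865274}{56690258847}} = \frac{1}{- \frac{21300534932899}{56690258847}} = - \frac{56690258847}{21300534932899}$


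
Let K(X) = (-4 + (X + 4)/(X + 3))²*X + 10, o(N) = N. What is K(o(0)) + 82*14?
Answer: 1158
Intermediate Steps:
K(X) = 10 + X*(-4 + (4 + X)/(3 + X))² (K(X) = (-4 + (4 + X)/(3 + X))²*X + 10 = X*(-4 + (4 + X)/(3 + X))² + 10 = 10 + X*(-4 + (4 + X)/(3 + X))²)
K(o(0)) + 82*14 = (10 + 0*(8 + 3*0)²/(3 + 0)²) + 82*14 = (10 + 0*(8 + 0)²/3²) + 1148 = (10 + 0*(⅑)*8²) + 1148 = (10 + 0*(⅑)*64) + 1148 = (10 + 0) + 1148 = 10 + 1148 = 1158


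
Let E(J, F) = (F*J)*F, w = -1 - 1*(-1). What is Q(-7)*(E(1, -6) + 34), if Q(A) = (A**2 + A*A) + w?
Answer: 6860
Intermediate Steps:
w = 0 (w = -1 + 1 = 0)
E(J, F) = J*F**2
Q(A) = 2*A**2 (Q(A) = (A**2 + A*A) + 0 = (A**2 + A**2) + 0 = 2*A**2 + 0 = 2*A**2)
Q(-7)*(E(1, -6) + 34) = (2*(-7)**2)*(1*(-6)**2 + 34) = (2*49)*(1*36 + 34) = 98*(36 + 34) = 98*70 = 6860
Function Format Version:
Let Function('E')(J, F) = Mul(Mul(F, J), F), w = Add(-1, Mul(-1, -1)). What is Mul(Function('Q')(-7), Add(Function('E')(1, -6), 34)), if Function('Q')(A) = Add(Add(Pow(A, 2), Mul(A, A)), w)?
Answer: 6860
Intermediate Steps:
w = 0 (w = Add(-1, 1) = 0)
Function('E')(J, F) = Mul(J, Pow(F, 2))
Function('Q')(A) = Mul(2, Pow(A, 2)) (Function('Q')(A) = Add(Add(Pow(A, 2), Mul(A, A)), 0) = Add(Add(Pow(A, 2), Pow(A, 2)), 0) = Add(Mul(2, Pow(A, 2)), 0) = Mul(2, Pow(A, 2)))
Mul(Function('Q')(-7), Add(Function('E')(1, -6), 34)) = Mul(Mul(2, Pow(-7, 2)), Add(Mul(1, Pow(-6, 2)), 34)) = Mul(Mul(2, 49), Add(Mul(1, 36), 34)) = Mul(98, Add(36, 34)) = Mul(98, 70) = 6860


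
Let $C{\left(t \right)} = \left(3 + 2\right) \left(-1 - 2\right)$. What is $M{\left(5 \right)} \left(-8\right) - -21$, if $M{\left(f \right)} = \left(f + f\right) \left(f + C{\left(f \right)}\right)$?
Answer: $821$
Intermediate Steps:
$C{\left(t \right)} = -15$ ($C{\left(t \right)} = 5 \left(-3\right) = -15$)
$M{\left(f \right)} = 2 f \left(-15 + f\right)$ ($M{\left(f \right)} = \left(f + f\right) \left(f - 15\right) = 2 f \left(-15 + f\right)$)
$M{\left(5 \right)} \left(-8\right) - -21 = 2 \cdot 5 \left(-15 + 5\right) \left(-8\right) - -21 = 2 \cdot 5 \left(-10\right) \left(-8\right) + \left(25 - 4\right) = \left(-100\right) \left(-8\right) + 21 = 800 + 21 = 821$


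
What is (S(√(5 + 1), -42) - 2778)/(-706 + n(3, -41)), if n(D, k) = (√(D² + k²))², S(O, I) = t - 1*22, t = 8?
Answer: -349/123 ≈ -2.8374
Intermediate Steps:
S(O, I) = -14 (S(O, I) = 8 - 1*22 = 8 - 22 = -14)
n(D, k) = D² + k²
(S(√(5 + 1), -42) - 2778)/(-706 + n(3, -41)) = (-14 - 2778)/(-706 + (3² + (-41)²)) = -2792/(-706 + (9 + 1681)) = -2792/(-706 + 1690) = -2792/984 = -2792*1/984 = -349/123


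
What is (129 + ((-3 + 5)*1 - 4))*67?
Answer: 8509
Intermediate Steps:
(129 + ((-3 + 5)*1 - 4))*67 = (129 + (2*1 - 4))*67 = (129 + (2 - 4))*67 = (129 - 2)*67 = 127*67 = 8509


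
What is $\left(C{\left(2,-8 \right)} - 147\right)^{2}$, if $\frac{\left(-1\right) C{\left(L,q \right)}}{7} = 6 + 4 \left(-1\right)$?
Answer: $25921$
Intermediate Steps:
$C{\left(L,q \right)} = -14$ ($C{\left(L,q \right)} = - 7 \left(6 + 4 \left(-1\right)\right) = - 7 \left(6 - 4\right) = \left(-7\right) 2 = -14$)
$\left(C{\left(2,-8 \right)} - 147\right)^{2} = \left(-14 - 147\right)^{2} = \left(-161\right)^{2} = 25921$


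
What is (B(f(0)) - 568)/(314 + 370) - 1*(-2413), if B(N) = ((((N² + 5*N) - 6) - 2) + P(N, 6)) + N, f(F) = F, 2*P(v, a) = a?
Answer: 549973/228 ≈ 2412.2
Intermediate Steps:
P(v, a) = a/2
B(N) = -5 + N² + 6*N (B(N) = ((((N² + 5*N) - 6) - 2) + (½)*6) + N = (((-6 + N² + 5*N) - 2) + 3) + N = ((-8 + N² + 5*N) + 3) + N = (-5 + N² + 5*N) + N = -5 + N² + 6*N)
(B(f(0)) - 568)/(314 + 370) - 1*(-2413) = ((-5 + 0² + 6*0) - 568)/(314 + 370) - 1*(-2413) = ((-5 + 0 + 0) - 568)/684 + 2413 = (-5 - 568)*(1/684) + 2413 = -573*1/684 + 2413 = -191/228 + 2413 = 549973/228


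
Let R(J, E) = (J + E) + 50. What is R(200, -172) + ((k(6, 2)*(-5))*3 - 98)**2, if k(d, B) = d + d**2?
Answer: 530062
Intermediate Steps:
R(J, E) = 50 + E + J (R(J, E) = (E + J) + 50 = 50 + E + J)
R(200, -172) + ((k(6, 2)*(-5))*3 - 98)**2 = (50 - 172 + 200) + (((6*(1 + 6))*(-5))*3 - 98)**2 = 78 + (((6*7)*(-5))*3 - 98)**2 = 78 + ((42*(-5))*3 - 98)**2 = 78 + (-210*3 - 98)**2 = 78 + (-630 - 98)**2 = 78 + (-728)**2 = 78 + 529984 = 530062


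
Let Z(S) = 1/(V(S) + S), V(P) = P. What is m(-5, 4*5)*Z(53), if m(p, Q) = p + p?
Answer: -5/53 ≈ -0.094340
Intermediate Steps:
m(p, Q) = 2*p
Z(S) = 1/(2*S) (Z(S) = 1/(S + S) = 1/(2*S))
m(-5, 4*5)*Z(53) = (2*(-5))*((1/2)/53) = -5/53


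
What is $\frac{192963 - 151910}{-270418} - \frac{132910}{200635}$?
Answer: $- \frac{8835585007}{10851063086} \approx -0.81426$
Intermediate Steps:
$\frac{192963 - 151910}{-270418} - \frac{132910}{200635} = \left(192963 - 151910\right) \left(- \frac{1}{270418}\right) - \frac{26582}{40127} = 41053 \left(- \frac{1}{270418}\right) - \frac{26582}{40127} = - \frac{41053}{270418} - \frac{26582}{40127} = - \frac{8835585007}{10851063086}$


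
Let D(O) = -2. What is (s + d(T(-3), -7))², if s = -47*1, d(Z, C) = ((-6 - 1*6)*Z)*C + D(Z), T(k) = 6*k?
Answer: 2436721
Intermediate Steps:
d(Z, C) = -2 - 12*C*Z (d(Z, C) = ((-6 - 1*6)*Z)*C - 2 = ((-6 - 6)*Z)*C - 2 = (-12*Z)*C - 2 = -12*C*Z - 2 = -2 - 12*C*Z)
s = -47
(s + d(T(-3), -7))² = (-47 + (-2 - 12*(-7)*6*(-3)))² = (-47 + (-2 - 12*(-7)*(-18)))² = (-47 + (-2 - 1512))² = (-47 - 1514)² = (-1561)² = 2436721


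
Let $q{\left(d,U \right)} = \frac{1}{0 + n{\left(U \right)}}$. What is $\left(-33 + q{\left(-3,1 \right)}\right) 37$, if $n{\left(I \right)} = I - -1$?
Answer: $- \frac{2405}{2} \approx -1202.5$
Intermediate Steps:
$n{\left(I \right)} = 1 + I$ ($n{\left(I \right)} = I + 1 = 1 + I$)
$q{\left(d,U \right)} = \frac{1}{1 + U}$ ($q{\left(d,U \right)} = \frac{1}{0 + \left(1 + U\right)} = \frac{1}{1 + U}$)
$\left(-33 + q{\left(-3,1 \right)}\right) 37 = \left(-33 + \frac{1}{1 + 1}\right) 37 = \left(-33 + \frac{1}{2}\right) 37 = \left(- \frac{65}{2}\right) 37 = - \frac{2405}{2}$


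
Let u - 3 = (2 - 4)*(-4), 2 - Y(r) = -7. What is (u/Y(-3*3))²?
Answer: 121/81 ≈ 1.4938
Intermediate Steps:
Y(r) = 9 (Y(r) = 2 - 1*(-7) = 2 + 7 = 9)
u = 11 (u = 3 + (2 - 4)*(-4) = 3 - 2*(-4) = 3 + 8 = 11)
(u/Y(-3*3))² = (11/9)² = 121/81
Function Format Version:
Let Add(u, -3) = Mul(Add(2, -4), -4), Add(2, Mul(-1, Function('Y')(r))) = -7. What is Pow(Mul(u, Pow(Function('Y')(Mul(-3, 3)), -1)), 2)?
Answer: Rational(121, 81) ≈ 1.4938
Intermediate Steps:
Function('Y')(r) = 9 (Function('Y')(r) = Add(2, Mul(-1, -7)) = Add(2, 7) = 9)
u = 11 (u = Add(3, Mul(Add(2, -4), -4)) = Add(3, Mul(-2, -4)) = Add(3, 8) = 11)
Pow(Mul(u, Pow(Function('Y')(Mul(-3, 3)), -1)), 2) = Pow(Mul(11, Pow(9, -1)), 2) = Pow(Mul(11, Rational(1, 9)), 2) = Pow(Rational(11, 9), 2) = Rational(121, 81)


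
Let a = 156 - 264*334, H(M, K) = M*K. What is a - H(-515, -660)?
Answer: -427920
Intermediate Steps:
H(M, K) = K*M
a = -88020 (a = 156 - 88176 = -88020)
a - H(-515, -660) = -88020 - (-660)*(-515) = -88020 - 1*339900 = -88020 - 339900 = -427920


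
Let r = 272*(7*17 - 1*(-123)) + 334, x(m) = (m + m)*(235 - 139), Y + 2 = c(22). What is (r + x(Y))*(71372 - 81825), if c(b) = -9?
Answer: -669472838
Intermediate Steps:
Y = -11 (Y = -2 - 9 = -11)
x(m) = 192*m (x(m) = (2*m)*96 = 192*m)
r = 66158 (r = 272*(119 + 123) + 334 = 272*242 + 334 = 65824 + 334 = 66158)
(r + x(Y))*(71372 - 81825) = (66158 + 192*(-11))*(71372 - 81825) = (66158 - 2112)*(-10453) = 64046*(-10453) = -669472838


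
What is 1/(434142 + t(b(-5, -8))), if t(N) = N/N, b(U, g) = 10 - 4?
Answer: 1/434143 ≈ 2.3034e-6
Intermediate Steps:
b(U, g) = 6
t(N) = 1
1/(434142 + t(b(-5, -8))) = 1/(434142 + 1) = 1/434143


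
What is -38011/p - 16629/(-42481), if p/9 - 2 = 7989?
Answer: -18208880/132834393 ≈ -0.13708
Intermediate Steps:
p = 71919 (p = 18 + 9*7989 = 18 + 71901 = 71919)
-38011/p - 16629/(-42481) = -38011/71919 - 16629/(-42481) = -38011*1/71919 - 16629*(-1/42481) = -38011/71919 + 723/1847 = -18208880/132834393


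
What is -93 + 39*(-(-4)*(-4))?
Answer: -717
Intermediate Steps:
-93 + 39*(-(-4)*(-4)) = -93 + 39*(-1*16) = -93 + 39*(-16) = -93 - 624 = -717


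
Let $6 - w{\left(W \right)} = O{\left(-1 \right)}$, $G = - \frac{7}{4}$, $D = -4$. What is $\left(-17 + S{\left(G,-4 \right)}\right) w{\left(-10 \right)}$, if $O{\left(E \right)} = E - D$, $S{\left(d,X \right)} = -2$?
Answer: $-57$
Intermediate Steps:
$G = - \frac{7}{4}$ ($G = \left(-7\right) \frac{1}{4} = - \frac{7}{4} \approx -1.75$)
$O{\left(E \right)} = 4 + E$ ($O{\left(E \right)} = E - -4 = E + 4 = 4 + E$)
$w{\left(W \right)} = 3$ ($w{\left(W \right)} = 6 - \left(4 - 1\right) = 6 - 3 = 3$)
$\left(-17 + S{\left(G,-4 \right)}\right) w{\left(-10 \right)} = \left(-17 - 2\right) 3 = \left(-19\right) 3 = -57$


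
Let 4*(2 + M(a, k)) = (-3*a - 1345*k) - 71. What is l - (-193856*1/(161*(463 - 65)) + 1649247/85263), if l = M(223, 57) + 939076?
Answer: 3349866673765237/3642321676 ≈ 9.1971e+5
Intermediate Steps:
M(a, k) = -79/4 - 1345*k/4 - 3*a/4 (M(a, k) = -2 + ((-3*a - 1345*k) - 71)/4 = -2 + ((-1345*k - 3*a) - 71)/4 = -2 + (-71 - 1345*k - 3*a)/4 = -2 + (-71/4 - 1345*k/4 - 3*a/4) = -79/4 - 1345*k/4 - 3*a/4)
l = 3678891/4 (l = (-79/4 - 1345/4*57 - 3/4*223) + 939076 = (-79/4 - 76665/4 - 669/4) + 939076 = -77413/4 + 939076 = 3678891/4 ≈ 9.1972e+5)
l - (-193856*1/(161*(463 - 65)) + 1649247/85263) = 3678891/4 - (-193856*1/(161*(463 - 65)) + 1649247/85263) = 3678891/4 - (-193856/(398*161) + 1649247*(1/85263)) = 3678891/4 - (-193856/64078 + 549749/28421) = 3678891/4 - (-193856*1/64078 + 549749/28421) = 3678891/4 - (-96928/32039 + 549749/28421) = 3678891/4 - 1*14858617523/910580419 = 3678891/4 - 14858617523/910580419 = 3349866673765237/3642321676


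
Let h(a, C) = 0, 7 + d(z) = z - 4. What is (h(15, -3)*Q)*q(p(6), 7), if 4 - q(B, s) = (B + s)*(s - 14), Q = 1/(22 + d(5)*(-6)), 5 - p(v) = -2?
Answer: 0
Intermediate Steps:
p(v) = 7 (p(v) = 5 - 1*(-2) = 5 + 2 = 7)
d(z) = -11 + z (d(z) = -7 + (z - 4) = -7 + (-4 + z) = -11 + z)
Q = 1/58 (Q = 1/(22 + (-11 + 5)*(-6)) = 1/(22 - 6*(-6)) = 1/(22 + 36) = 1/58 ≈ 0.017241)
q(B, s) = 4 - (-14 + s)*(B + s) (q(B, s) = 4 - (B + s)*(s - 14) = 4 - (B + s)*(-14 + s) = 4 - (-14 + s)*(B + s))
(h(15, -3)*Q)*q(p(6), 7) = (0*(1/58))*(4 - 1*7² + 14*7 + 14*7 - 1*7*7) = 0*(4 - 1*49 + 98 + 98 - 49) = 0*(4 - 49 + 98 + 98 - 49) = 0*102 = 0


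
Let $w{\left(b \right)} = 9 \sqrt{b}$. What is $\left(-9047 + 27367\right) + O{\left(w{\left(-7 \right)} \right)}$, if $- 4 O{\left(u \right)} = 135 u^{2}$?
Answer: $\frac{149825}{4} \approx 37456.0$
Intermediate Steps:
$O{\left(u \right)} = - \frac{135 u^{2}}{4}$
$\left(-9047 + 27367\right) + O{\left(w{\left(-7 \right)} \right)} = \left(-9047 + 27367\right) - \frac{135 \left(9 \sqrt{-7}\right)^{2}}{4} = 18320 - \frac{135 \left(9 i \sqrt{7}\right)^{2}}{4} = 18320 - - \frac{76545}{4} = 18320 + \frac{76545}{4} = \frac{149825}{4}$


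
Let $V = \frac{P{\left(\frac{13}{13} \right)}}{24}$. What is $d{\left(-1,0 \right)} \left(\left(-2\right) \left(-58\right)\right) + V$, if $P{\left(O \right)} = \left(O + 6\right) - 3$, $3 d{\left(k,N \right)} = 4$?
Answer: $\frac{929}{6} \approx 154.83$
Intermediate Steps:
$d{\left(k,N \right)} = \frac{4}{3}$ ($d{\left(k,N \right)} = \frac{1}{3} \cdot 4 = \frac{4}{3}$)
$P{\left(O \right)} = 3 + O$ ($P{\left(O \right)} = \left(6 + O\right) - 3 = 3 + O$)
$V = \frac{1}{6}$ ($V = \frac{3 + \frac{13}{13}}{24} = \left(3 + 13 \cdot \frac{1}{13}\right) \frac{1}{24} = \left(3 + 1\right) \frac{1}{24} = 4 \cdot \frac{1}{24} = \frac{1}{6} \approx 0.16667$)
$d{\left(-1,0 \right)} \left(\left(-2\right) \left(-58\right)\right) + V = \frac{4 \left(\left(-2\right) \left(-58\right)\right)}{3} + \frac{1}{6} = \frac{4}{3} \cdot 116 + \frac{1}{6} = \frac{464}{3} + \frac{1}{6} = \frac{929}{6}$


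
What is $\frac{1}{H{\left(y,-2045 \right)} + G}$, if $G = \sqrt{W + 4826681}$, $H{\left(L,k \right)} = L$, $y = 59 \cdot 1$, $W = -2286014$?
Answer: $- \frac{59}{2537186} + \frac{\sqrt{2540667}}{2537186} \approx 0.00060498$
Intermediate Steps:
$y = 59$
$G = \sqrt{2540667}$ ($G = \sqrt{-2286014 + 4826681} = \sqrt{2540667} \approx 1593.9$)
$\frac{1}{H{\left(y,-2045 \right)} + G} = \frac{1}{59 + \sqrt{2540667}}$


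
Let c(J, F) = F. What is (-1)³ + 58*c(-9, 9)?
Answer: 521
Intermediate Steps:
(-1)³ + 58*c(-9, 9) = (-1)³ + 58*9 = -1 + 522 = 521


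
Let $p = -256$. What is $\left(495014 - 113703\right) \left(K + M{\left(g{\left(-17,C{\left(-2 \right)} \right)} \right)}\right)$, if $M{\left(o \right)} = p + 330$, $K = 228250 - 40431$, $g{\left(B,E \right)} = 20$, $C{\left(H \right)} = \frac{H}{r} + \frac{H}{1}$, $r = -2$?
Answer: $71645667723$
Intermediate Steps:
$C{\left(H \right)} = \frac{H}{2}$ ($C{\left(H \right)} = \frac{H}{-2} + \frac{H}{1} = H \left(- \frac{1}{2}\right) + H 1 = - \frac{H}{2} + H = \frac{H}{2}$)
$K = 187819$ ($K = 228250 - 40431 = 187819$)
$M{\left(o \right)} = 74$ ($M{\left(o \right)} = -256 + 330 = 74$)
$\left(495014 - 113703\right) \left(K + M{\left(g{\left(-17,C{\left(-2 \right)} \right)} \right)}\right) = \left(495014 - 113703\right) \left(187819 + 74\right) = 381311 \cdot 187893 = 71645667723$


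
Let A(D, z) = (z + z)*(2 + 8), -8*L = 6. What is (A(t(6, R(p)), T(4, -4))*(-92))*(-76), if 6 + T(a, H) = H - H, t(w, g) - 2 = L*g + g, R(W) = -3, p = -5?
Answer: -839040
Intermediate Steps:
L = -3/4 (L = -1/8*6 = -3/4 ≈ -0.75000)
t(w, g) = 2 + g/4 (t(w, g) = 2 + (-3*g/4 + g) = 2 + g/4)
T(a, H) = -6 (T(a, H) = -6 + (H - H) = -6 + 0 = -6)
A(D, z) = 20*z (A(D, z) = (2*z)*10 = 20*z)
(A(t(6, R(p)), T(4, -4))*(-92))*(-76) = ((20*(-6))*(-92))*(-76) = -120*(-92)*(-76) = 11040*(-76) = -839040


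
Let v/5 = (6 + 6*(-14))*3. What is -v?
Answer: 1170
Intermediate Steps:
v = -1170 (v = 5*((6 + 6*(-14))*3) = 5*((6 - 84)*3) = 5*(-78*3) = 5*(-234) = -1170)
-v = -1*(-1170) = 1170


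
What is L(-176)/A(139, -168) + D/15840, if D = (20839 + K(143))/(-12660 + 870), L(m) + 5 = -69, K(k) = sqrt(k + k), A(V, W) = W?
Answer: 575677727/1307275200 - sqrt(286)/186753600 ≈ 0.44036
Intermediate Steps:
K(k) = sqrt(2)*sqrt(k) (K(k) = sqrt(2*k) = sqrt(2)*sqrt(k))
L(m) = -74 (L(m) = -5 - 69 = -74)
D = -20839/11790 - sqrt(286)/11790 (D = (20839 + sqrt(2)*sqrt(143))/(-12660 + 870) = (20839 + sqrt(286))/(-11790) = (20839 + sqrt(286))*(-1/11790) = -20839/11790 - sqrt(286)/11790 ≈ -1.7689)
L(-176)/A(139, -168) + D/15840 = -74/(-168) + (-20839/11790 - sqrt(286)/11790)/15840 = -74*(-1/168) + (-20839/11790 - sqrt(286)/11790)*(1/15840) = 37/84 + (-20839/186753600 - sqrt(286)/186753600) = 575677727/1307275200 - sqrt(286)/186753600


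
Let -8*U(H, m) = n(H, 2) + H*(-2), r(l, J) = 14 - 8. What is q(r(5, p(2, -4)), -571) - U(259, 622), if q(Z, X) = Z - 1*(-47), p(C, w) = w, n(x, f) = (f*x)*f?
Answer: 471/4 ≈ 117.75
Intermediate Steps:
n(x, f) = x*f**2
r(l, J) = 6
U(H, m) = -H/4 (U(H, m) = -(H*2**2 + H*(-2))/8 = -(H*4 - 2*H)/8 = -(4*H - 2*H)/8 = -H/4)
q(Z, X) = 47 + Z (q(Z, X) = Z + 47 = 47 + Z)
q(r(5, p(2, -4)), -571) - U(259, 622) = (47 + 6) - (-1)*259/4 = 53 - 1*(-259/4) = 53 + 259/4 = 471/4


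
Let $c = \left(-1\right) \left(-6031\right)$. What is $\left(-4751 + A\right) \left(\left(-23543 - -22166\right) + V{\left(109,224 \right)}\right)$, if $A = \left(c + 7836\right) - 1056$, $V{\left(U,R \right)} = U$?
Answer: $-10220080$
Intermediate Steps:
$c = 6031$
$A = 12811$ ($A = \left(6031 + 7836\right) - 1056 = 13867 - 1056 = 12811$)
$\left(-4751 + A\right) \left(\left(-23543 - -22166\right) + V{\left(109,224 \right)}\right) = \left(-4751 + 12811\right) \left(\left(-23543 - -22166\right) + 109\right) = 8060 \left(\left(-23543 + 22166\right) + 109\right) = 8060 \left(-1377 + 109\right) = 8060 \left(-1268\right) = -10220080$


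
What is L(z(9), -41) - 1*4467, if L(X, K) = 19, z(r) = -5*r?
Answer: -4448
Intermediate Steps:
L(z(9), -41) - 1*4467 = 19 - 1*4467 = 19 - 4467 = -4448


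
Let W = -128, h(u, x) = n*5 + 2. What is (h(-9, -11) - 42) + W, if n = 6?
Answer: -138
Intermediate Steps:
h(u, x) = 32 (h(u, x) = 6*5 + 2 = 30 + 2 = 32)
(h(-9, -11) - 42) + W = (32 - 42) - 128 = -10 - 128 = -138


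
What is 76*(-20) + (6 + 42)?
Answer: -1472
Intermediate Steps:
76*(-20) + (6 + 42) = -1520 + 48 = -1472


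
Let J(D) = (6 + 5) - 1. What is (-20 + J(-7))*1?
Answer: -10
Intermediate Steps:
J(D) = 10 (J(D) = 11 - 1 = 10)
(-20 + J(-7))*1 = (-20 + 10)*1 = -10*1 = -10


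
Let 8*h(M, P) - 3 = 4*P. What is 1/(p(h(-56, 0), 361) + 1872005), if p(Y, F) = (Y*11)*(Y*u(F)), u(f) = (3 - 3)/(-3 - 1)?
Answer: 1/1872005 ≈ 5.3419e-7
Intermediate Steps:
h(M, P) = 3/8 + P/2 (h(M, P) = 3/8 + (4*P)/8 = 3/8 + P/2)
u(f) = 0 (u(f) = 0/(-4) = 0*(-¼) = 0)
p(Y, F) = 0 (p(Y, F) = (Y*11)*(Y*0) = (11*Y)*0 = 0)
1/(p(h(-56, 0), 361) + 1872005) = 1/(0 + 1872005) = 1/1872005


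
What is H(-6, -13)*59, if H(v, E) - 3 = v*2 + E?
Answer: -1298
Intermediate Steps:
H(v, E) = 3 + E + 2*v (H(v, E) = 3 + (v*2 + E) = 3 + (2*v + E) = 3 + (E + 2*v) = 3 + E + 2*v)
H(-6, -13)*59 = (3 - 13 + 2*(-6))*59 = (3 - 13 - 12)*59 = -22*59 = -1298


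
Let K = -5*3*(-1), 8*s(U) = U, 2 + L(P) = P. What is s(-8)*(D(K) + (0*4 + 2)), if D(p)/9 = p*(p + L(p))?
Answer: -3782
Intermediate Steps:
L(P) = -2 + P
s(U) = U/8
K = 15 (K = -15*(-1) = 15)
D(p) = 9*p*(-2 + 2*p) (D(p) = 9*(p*(p + (-2 + p))) = 9*(p*(-2 + 2*p)) = 9*p*(-2 + 2*p))
s(-8)*(D(K) + (0*4 + 2)) = ((⅛)*(-8))*(18*15*(-1 + 15) + (0*4 + 2)) = -(18*15*14 + (0 + 2)) = -(3780 + 2) = -1*3782 = -3782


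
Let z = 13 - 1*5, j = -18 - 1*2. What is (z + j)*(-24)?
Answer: 288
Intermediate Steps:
j = -20 (j = -18 - 2 = -20)
z = 8 (z = 13 - 5 = 8)
(z + j)*(-24) = (8 - 20)*(-24) = -12*(-24) = 288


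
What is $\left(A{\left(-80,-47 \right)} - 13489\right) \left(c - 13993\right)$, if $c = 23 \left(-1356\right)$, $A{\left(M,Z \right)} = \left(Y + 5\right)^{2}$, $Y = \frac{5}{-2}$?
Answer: $\frac{2436656511}{4} \approx 6.0916 \cdot 10^{8}$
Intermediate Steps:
$Y = - \frac{5}{2}$ ($Y = 5 \left(- \frac{1}{2}\right) = - \frac{5}{2} \approx -2.5$)
$A{\left(M,Z \right)} = \frac{25}{4}$ ($A{\left(M,Z \right)} = \left(- \frac{5}{2} + 5\right)^{2} = \left(\frac{5}{2}\right)^{2} = \frac{25}{4}$)
$c = -31188$
$\left(A{\left(-80,-47 \right)} - 13489\right) \left(c - 13993\right) = \left(\frac{25}{4} - 13489\right) \left(-31188 - 13993\right) = \left(- \frac{53931}{4}\right) \left(-45181\right) = \frac{2436656511}{4}$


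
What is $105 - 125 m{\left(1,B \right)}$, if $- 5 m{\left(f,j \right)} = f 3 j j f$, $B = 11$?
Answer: $9180$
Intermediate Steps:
$m{\left(f,j \right)} = - \frac{3 f^{2} j^{2}}{5}$ ($m{\left(f,j \right)} = - \frac{f 3 j j f}{5} = - \frac{3 f j^{2} f}{5} = - \frac{3 f f j^{2}}{5} = - \frac{3 f^{2} j^{2}}{5}$)
$105 - 125 m{\left(1,B \right)} = 105 - 125 \left(- \frac{3 \cdot 1^{2} \cdot 11^{2}}{5}\right) = 105 - 125 \left(\left(- \frac{3}{5}\right) 1 \cdot 121\right) = 105 - -9075 = 105 + 9075 = 9180$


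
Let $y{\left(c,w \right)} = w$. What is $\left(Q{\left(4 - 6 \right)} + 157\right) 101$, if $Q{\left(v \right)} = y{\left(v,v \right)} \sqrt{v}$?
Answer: $15857 - 202 i \sqrt{2} \approx 15857.0 - 285.67 i$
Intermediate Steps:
$Q{\left(v \right)} = v^{\frac{3}{2}}$ ($Q{\left(v \right)} = v \sqrt{v} = v^{\frac{3}{2}}$)
$\left(Q{\left(4 - 6 \right)} + 157\right) 101 = \left(\left(4 - 6\right)^{\frac{3}{2}} + 157\right) 101 = \left(\left(-2\right)^{\frac{3}{2}} + 157\right) 101 = \left(- 2 i \sqrt{2} + 157\right) 101 = \left(157 - 2 i \sqrt{2}\right) 101 = 15857 - 202 i \sqrt{2}$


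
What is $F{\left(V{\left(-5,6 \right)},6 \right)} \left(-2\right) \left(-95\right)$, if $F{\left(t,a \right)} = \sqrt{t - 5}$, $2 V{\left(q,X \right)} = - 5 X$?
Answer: $380 i \sqrt{5} \approx 849.71 i$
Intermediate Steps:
$V{\left(q,X \right)} = - \frac{5 X}{2}$ ($V{\left(q,X \right)} = \frac{\left(-5\right) X}{2} = - \frac{5 X}{2}$)
$F{\left(t,a \right)} = \sqrt{-5 + t}$
$F{\left(V{\left(-5,6 \right)},6 \right)} \left(-2\right) \left(-95\right) = \sqrt{-5 - 15} \left(-2\right) \left(-95\right) = \sqrt{-20} \left(-2\right) \left(-95\right) = 2 i \sqrt{5} \left(-2\right) \left(-95\right) = - 4 i \sqrt{5} \left(-95\right) = 380 i \sqrt{5}$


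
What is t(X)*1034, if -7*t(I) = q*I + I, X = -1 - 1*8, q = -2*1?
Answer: -9306/7 ≈ -1329.4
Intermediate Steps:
q = -2
X = -9 (X = -1 - 8 = -9)
t(I) = I/7 (t(I) = -(-2*I + I)/7 = -(-1)*I/7 = I/7)
t(X)*1034 = ((1/7)*(-9))*1034 = -9/7*1034 = -9306/7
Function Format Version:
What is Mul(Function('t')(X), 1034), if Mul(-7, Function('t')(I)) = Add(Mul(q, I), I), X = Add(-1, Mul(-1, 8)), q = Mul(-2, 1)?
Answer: Rational(-9306, 7) ≈ -1329.4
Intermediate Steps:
q = -2
X = -9 (X = Add(-1, -8) = -9)
Function('t')(I) = Mul(Rational(1, 7), I) (Function('t')(I) = Mul(Rational(-1, 7), Add(Mul(-2, I), I)) = Mul(Rational(-1, 7), Mul(-1, I)) = Mul(Rational(1, 7), I))
Mul(Function('t')(X), 1034) = Mul(Mul(Rational(1, 7), -9), 1034) = Mul(Rational(-9, 7), 1034) = Rational(-9306, 7)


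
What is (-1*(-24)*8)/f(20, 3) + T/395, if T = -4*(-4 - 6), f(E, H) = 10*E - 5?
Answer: 5576/5135 ≈ 1.0859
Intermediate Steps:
f(E, H) = -5 + 10*E
T = 40 (T = -4*(-10) = 40)
(-1*(-24)*8)/f(20, 3) + T/395 = (-1*(-24)*8)/(-5 + 10*20) + 40/395 = (24*8)/(-5 + 200) + 40*(1/395) = 192/195 + 8/79 = 192*(1/195) + 8/79 = 64/65 + 8/79 = 5576/5135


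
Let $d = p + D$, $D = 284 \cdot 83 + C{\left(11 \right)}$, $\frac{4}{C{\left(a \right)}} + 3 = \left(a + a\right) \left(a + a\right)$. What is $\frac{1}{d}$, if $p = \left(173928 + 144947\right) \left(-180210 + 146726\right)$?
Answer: $- \frac{481}{5135726912364} \approx -9.3658 \cdot 10^{-11}$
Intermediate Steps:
$C{\left(a \right)} = \frac{4}{-3 + 4 a^{2}}$ ($C{\left(a \right)} = \frac{4}{-3 + \left(a + a\right) \left(a + a\right)} = \frac{4}{-3 + 2 a 2 a} = \frac{4}{-3 + 4 a^{2}}$)
$p = -10677210500$ ($p = 318875 \left(-33484\right) = -10677210500$)
$D = \frac{11338136}{481}$ ($D = 284 \cdot 83 + \frac{4}{-3 + 4 \cdot 11^{2}} = 23572 + \frac{4}{-3 + 4 \cdot 121} = 23572 + \frac{4}{-3 + 484} = 23572 + \frac{4}{481} = \frac{11338136}{481} \approx 23572.0$)
$d = - \frac{5135726912364}{481}$ ($d = -10677210500 + \frac{11338136}{481} = - \frac{5135726912364}{481} \approx -1.0677 \cdot 10^{10}$)
$\frac{1}{d} = \frac{1}{- \frac{5135726912364}{481}} = - \frac{481}{5135726912364}$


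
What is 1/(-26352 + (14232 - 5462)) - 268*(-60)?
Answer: 282718559/17582 ≈ 16080.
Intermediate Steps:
1/(-26352 + (14232 - 5462)) - 268*(-60) = 1/(-26352 + 8770) + 16080 = 1/(-17582) + 16080 = -1/17582 + 16080 = 282718559/17582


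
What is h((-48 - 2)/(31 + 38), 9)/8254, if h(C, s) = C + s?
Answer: 571/569526 ≈ 0.0010026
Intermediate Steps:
h((-48 - 2)/(31 + 38), 9)/8254 = ((-48 - 2)/(31 + 38) + 9)/8254 = (-50/69 + 9)*(1/8254) = (571/69)*(1/8254) = 571/569526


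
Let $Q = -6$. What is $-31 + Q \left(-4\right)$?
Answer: $-7$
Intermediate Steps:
$-31 + Q \left(-4\right) = -31 - -24 = -31 + 24 = -7$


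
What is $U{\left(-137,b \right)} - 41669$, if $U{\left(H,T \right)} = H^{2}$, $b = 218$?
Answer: $-22900$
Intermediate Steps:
$U{\left(-137,b \right)} - 41669 = \left(-137\right)^{2} - 41669 = 18769 - 41669 = -22900$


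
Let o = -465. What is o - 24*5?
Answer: -585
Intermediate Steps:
o - 24*5 = -465 - 24*5 = -465 - 120 = -585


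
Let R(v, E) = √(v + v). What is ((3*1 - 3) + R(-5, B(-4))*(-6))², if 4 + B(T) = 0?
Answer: -360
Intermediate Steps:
B(T) = -4 (B(T) = -4 + 0 = -4)
R(v, E) = √2*√v (R(v, E) = √(2*v) = √2*√v)
((3*1 - 3) + R(-5, B(-4))*(-6))² = ((3*1 - 3) + (√2*√(-5))*(-6))² = ((3 - 3) + (√2*(I*√5))*(-6))² = (0 + (I*√10)*(-6))² = (0 - 6*I*√10)² = (-6*I*√10)² = -360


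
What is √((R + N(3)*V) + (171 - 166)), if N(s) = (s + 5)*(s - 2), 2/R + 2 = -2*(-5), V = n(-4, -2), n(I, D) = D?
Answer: I*√43/2 ≈ 3.2787*I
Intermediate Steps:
V = -2
R = ¼ (R = 2/(-2 - 2*(-5)) = 2/(-2 + 10) = 2/8 = 2*(⅛) = ¼ ≈ 0.25000)
N(s) = (-2 + s)*(5 + s) (N(s) = (5 + s)*(-2 + s) = (-2 + s)*(5 + s))
√((R + N(3)*V) + (171 - 166)) = √((¼ + (-10 + 3² + 3*3)*(-2)) + (171 - 166)) = √((¼ + (-10 + 9 + 9)*(-2)) + 5) = √((¼ + 8*(-2)) + 5) = √((¼ - 16) + 5) = √(-63/4 + 5) = √(-43/4) = I*√43/2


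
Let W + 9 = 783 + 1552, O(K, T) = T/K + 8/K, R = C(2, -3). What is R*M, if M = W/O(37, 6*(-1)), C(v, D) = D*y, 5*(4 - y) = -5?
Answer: -645465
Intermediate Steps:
y = 5 (y = 4 - 1/5*(-5) = 4 + 1 = 5)
C(v, D) = 5*D (C(v, D) = D*5 = 5*D)
R = -15 (R = 5*(-3) = -15)
O(K, T) = 8/K + T/K
W = 2326 (W = -9 + (783 + 1552) = -9 + 2335 = 2326)
M = 43031 (M = 2326/(((8 + 6*(-1))/37)) = 2326/(((8 - 6)/37)) = 2326/(((1/37)*2)) = 2326/(2/37) = 2326*(37/2) = 43031)
R*M = -15*43031 = -645465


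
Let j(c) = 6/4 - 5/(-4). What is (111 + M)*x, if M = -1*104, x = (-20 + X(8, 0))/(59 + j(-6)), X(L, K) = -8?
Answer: -784/247 ≈ -3.1741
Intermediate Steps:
j(c) = 11/4 (j(c) = 6*(1/4) - 5*(-1/4) = 3/2 + 5/4 = 11/4)
x = -112/247 (x = (-20 - 8)/(59 + 11/4) = -28/247/4 = -28*4/247 = -112/247 ≈ -0.45344)
M = -104
(111 + M)*x = (111 - 104)*(-112/247) = 7*(-112/247) = -784/247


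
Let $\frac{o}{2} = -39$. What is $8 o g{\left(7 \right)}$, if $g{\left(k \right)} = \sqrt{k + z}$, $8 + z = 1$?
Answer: $0$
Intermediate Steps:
$o = -78$ ($o = 2 \left(-39\right) = -78$)
$z = -7$ ($z = -8 + 1 = -7$)
$g{\left(k \right)} = \sqrt{-7 + k}$ ($g{\left(k \right)} = \sqrt{k - 7} = \sqrt{-7 + k}$)
$8 o g{\left(7 \right)} = 8 \left(-78\right) \sqrt{-7 + 7} = - 624 \sqrt{0} = \left(-624\right) 0 = 0$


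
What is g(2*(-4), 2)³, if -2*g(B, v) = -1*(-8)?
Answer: -64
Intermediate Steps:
g(B, v) = -4 (g(B, v) = -(-1)*(-8)/2 = -½*8 = -4)
g(2*(-4), 2)³ = (-4)³ = -64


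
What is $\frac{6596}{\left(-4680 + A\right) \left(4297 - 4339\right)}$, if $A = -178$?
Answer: $\frac{1649}{51009} \approx 0.032328$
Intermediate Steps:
$\frac{6596}{\left(-4680 + A\right) \left(4297 - 4339\right)} = \frac{6596}{\left(-4680 - 178\right) \left(4297 - 4339\right)} = \frac{6596}{\left(-4858\right) \left(-42\right)} = \frac{6596}{204036} = 6596 \cdot \frac{1}{204036} = \frac{1649}{51009}$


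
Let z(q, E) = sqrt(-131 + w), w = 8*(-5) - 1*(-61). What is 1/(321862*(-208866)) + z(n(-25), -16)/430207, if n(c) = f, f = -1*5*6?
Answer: -1/67226028492 + I*sqrt(110)/430207 ≈ -1.4875e-11 + 2.4379e-5*I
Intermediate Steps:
f = -30 (f = -5*6 = -30)
w = 21 (w = -40 + 61 = 21)
n(c) = -30
z(q, E) = I*sqrt(110) (z(q, E) = sqrt(-131 + 21) = sqrt(-110) = I*sqrt(110))
1/(321862*(-208866)) + z(n(-25), -16)/430207 = 1/(321862*(-208866)) + (I*sqrt(110))/430207 = (1/321862)*(-1/208866) + (I*sqrt(110))*(1/430207) = -1/67226028492 + I*sqrt(110)/430207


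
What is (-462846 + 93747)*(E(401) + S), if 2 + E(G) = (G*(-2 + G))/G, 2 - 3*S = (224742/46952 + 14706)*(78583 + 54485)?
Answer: 1413497304621474636/5869 ≈ 2.4084e+14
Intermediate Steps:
S = -11488772643271/17607 (S = 2/3 - (224742/46952 + 14706)*(78583 + 54485)/3 = 2/3 - (224742*(1/46952) + 14706)*133068/3 = 2/3 - (112371/23476 + 14706)*133068/3 = 2/3 - 115116809*133068/23476 = 2/3 - 1/3*11488772655009/5869 = 2/3 - 3829590885003/5869 = -11488772643271/17607 ≈ -6.5251e+8)
E(G) = -4 + G (E(G) = -2 + (G*(-2 + G))/G = -2 + (-2 + G) = -4 + G)
(-462846 + 93747)*(E(401) + S) = (-462846 + 93747)*((-4 + 401) - 11488772643271/17607) = -369099*(397 - 11488772643271/17607) = -369099*(-11488765653292/17607) = 1413497304621474636/5869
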